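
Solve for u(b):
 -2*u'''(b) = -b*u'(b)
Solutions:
 u(b) = C1 + Integral(C2*airyai(2^(2/3)*b/2) + C3*airybi(2^(2/3)*b/2), b)


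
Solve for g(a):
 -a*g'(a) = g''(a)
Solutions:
 g(a) = C1 + C2*erf(sqrt(2)*a/2)


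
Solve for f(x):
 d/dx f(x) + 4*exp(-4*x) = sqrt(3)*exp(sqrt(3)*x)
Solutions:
 f(x) = C1 + exp(sqrt(3)*x) + exp(-4*x)


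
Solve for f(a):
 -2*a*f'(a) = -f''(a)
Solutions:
 f(a) = C1 + C2*erfi(a)


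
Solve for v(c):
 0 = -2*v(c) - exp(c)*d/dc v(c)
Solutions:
 v(c) = C1*exp(2*exp(-c))


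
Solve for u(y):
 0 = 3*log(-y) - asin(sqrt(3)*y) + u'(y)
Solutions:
 u(y) = C1 - 3*y*log(-y) + y*asin(sqrt(3)*y) + 3*y + sqrt(3)*sqrt(1 - 3*y^2)/3


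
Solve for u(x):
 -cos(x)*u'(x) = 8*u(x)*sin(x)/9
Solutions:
 u(x) = C1*cos(x)^(8/9)


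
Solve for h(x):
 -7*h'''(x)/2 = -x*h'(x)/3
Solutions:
 h(x) = C1 + Integral(C2*airyai(2^(1/3)*21^(2/3)*x/21) + C3*airybi(2^(1/3)*21^(2/3)*x/21), x)


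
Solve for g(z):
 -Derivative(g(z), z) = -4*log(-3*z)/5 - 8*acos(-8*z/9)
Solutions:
 g(z) = C1 + 4*z*log(-z)/5 + 8*z*acos(-8*z/9) - 4*z/5 + 4*z*log(3)/5 + sqrt(81 - 64*z^2)


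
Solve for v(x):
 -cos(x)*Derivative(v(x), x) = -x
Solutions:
 v(x) = C1 + Integral(x/cos(x), x)


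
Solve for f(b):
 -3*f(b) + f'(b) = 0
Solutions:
 f(b) = C1*exp(3*b)


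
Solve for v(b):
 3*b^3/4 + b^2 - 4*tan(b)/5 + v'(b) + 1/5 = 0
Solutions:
 v(b) = C1 - 3*b^4/16 - b^3/3 - b/5 - 4*log(cos(b))/5


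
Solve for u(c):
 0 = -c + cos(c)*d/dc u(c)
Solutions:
 u(c) = C1 + Integral(c/cos(c), c)


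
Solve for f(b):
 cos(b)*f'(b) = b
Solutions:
 f(b) = C1 + Integral(b/cos(b), b)


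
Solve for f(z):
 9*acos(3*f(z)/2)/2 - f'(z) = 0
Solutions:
 Integral(1/acos(3*_y/2), (_y, f(z))) = C1 + 9*z/2


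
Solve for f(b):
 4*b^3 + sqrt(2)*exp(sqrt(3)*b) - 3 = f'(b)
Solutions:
 f(b) = C1 + b^4 - 3*b + sqrt(6)*exp(sqrt(3)*b)/3


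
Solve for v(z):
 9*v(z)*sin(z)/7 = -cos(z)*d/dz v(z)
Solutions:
 v(z) = C1*cos(z)^(9/7)


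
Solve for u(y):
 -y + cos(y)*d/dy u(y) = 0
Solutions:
 u(y) = C1 + Integral(y/cos(y), y)


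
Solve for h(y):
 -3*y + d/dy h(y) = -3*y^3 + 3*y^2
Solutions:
 h(y) = C1 - 3*y^4/4 + y^3 + 3*y^2/2


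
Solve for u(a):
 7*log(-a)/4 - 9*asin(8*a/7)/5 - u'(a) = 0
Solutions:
 u(a) = C1 + 7*a*log(-a)/4 - 9*a*asin(8*a/7)/5 - 7*a/4 - 9*sqrt(49 - 64*a^2)/40


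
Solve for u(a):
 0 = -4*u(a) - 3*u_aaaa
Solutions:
 u(a) = (C1*sin(3^(3/4)*a/3) + C2*cos(3^(3/4)*a/3))*exp(-3^(3/4)*a/3) + (C3*sin(3^(3/4)*a/3) + C4*cos(3^(3/4)*a/3))*exp(3^(3/4)*a/3)


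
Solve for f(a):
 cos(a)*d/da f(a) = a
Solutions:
 f(a) = C1 + Integral(a/cos(a), a)


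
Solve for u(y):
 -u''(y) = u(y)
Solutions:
 u(y) = C1*sin(y) + C2*cos(y)


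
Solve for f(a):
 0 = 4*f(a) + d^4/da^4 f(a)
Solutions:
 f(a) = (C1*sin(a) + C2*cos(a))*exp(-a) + (C3*sin(a) + C4*cos(a))*exp(a)


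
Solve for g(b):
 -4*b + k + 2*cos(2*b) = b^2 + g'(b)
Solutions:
 g(b) = C1 - b^3/3 - 2*b^2 + b*k + sin(2*b)


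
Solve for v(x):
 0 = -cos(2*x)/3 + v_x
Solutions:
 v(x) = C1 + sin(2*x)/6


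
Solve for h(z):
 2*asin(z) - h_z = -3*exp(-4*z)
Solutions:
 h(z) = C1 + 2*z*asin(z) + 2*sqrt(1 - z^2) - 3*exp(-4*z)/4


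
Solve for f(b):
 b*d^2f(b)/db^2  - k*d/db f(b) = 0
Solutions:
 f(b) = C1 + b^(re(k) + 1)*(C2*sin(log(b)*Abs(im(k))) + C3*cos(log(b)*im(k)))


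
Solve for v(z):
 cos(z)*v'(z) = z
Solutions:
 v(z) = C1 + Integral(z/cos(z), z)


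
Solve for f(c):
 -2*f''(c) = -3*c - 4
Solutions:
 f(c) = C1 + C2*c + c^3/4 + c^2


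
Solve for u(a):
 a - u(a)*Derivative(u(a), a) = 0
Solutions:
 u(a) = -sqrt(C1 + a^2)
 u(a) = sqrt(C1 + a^2)


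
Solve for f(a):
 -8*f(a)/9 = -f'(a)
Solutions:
 f(a) = C1*exp(8*a/9)


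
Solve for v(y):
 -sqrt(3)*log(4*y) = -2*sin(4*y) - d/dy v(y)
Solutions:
 v(y) = C1 + sqrt(3)*y*(log(y) - 1) + 2*sqrt(3)*y*log(2) + cos(4*y)/2


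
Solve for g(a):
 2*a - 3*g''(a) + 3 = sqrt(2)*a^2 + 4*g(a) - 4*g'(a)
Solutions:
 g(a) = -sqrt(2)*a^2/4 - sqrt(2)*a/2 + a/2 + (C1*sin(2*sqrt(2)*a/3) + C2*cos(2*sqrt(2)*a/3))*exp(2*a/3) - sqrt(2)/8 + 5/4


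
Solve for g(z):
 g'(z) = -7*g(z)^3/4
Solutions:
 g(z) = -sqrt(2)*sqrt(-1/(C1 - 7*z))
 g(z) = sqrt(2)*sqrt(-1/(C1 - 7*z))


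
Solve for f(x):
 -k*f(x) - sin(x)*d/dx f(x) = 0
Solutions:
 f(x) = C1*exp(k*(-log(cos(x) - 1) + log(cos(x) + 1))/2)


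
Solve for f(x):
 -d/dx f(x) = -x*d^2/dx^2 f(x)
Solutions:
 f(x) = C1 + C2*x^2


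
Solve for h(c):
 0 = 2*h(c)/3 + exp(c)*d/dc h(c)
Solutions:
 h(c) = C1*exp(2*exp(-c)/3)


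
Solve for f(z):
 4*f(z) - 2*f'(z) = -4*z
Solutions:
 f(z) = C1*exp(2*z) - z - 1/2


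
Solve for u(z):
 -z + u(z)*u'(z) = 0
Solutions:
 u(z) = -sqrt(C1 + z^2)
 u(z) = sqrt(C1 + z^2)


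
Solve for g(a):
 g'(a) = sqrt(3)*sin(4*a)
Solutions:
 g(a) = C1 - sqrt(3)*cos(4*a)/4


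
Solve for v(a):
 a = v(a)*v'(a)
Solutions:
 v(a) = -sqrt(C1 + a^2)
 v(a) = sqrt(C1 + a^2)


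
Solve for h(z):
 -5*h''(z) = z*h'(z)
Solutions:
 h(z) = C1 + C2*erf(sqrt(10)*z/10)


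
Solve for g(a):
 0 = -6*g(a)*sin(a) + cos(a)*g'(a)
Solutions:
 g(a) = C1/cos(a)^6


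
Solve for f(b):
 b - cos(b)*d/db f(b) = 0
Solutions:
 f(b) = C1 + Integral(b/cos(b), b)


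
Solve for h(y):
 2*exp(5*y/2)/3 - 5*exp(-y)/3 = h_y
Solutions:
 h(y) = C1 + 4*exp(5*y/2)/15 + 5*exp(-y)/3


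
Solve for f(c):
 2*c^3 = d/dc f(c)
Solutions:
 f(c) = C1 + c^4/2


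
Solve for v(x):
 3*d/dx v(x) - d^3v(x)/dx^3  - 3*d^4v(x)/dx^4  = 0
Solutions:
 v(x) = C1 + C2*exp(-x*(2*2^(1/3)/(135*sqrt(29) + 727)^(1/3) + 4 + 2^(2/3)*(135*sqrt(29) + 727)^(1/3))/36)*sin(2^(1/3)*sqrt(3)*x*(-2^(1/3)*(135*sqrt(29) + 727)^(1/3) + 2/(135*sqrt(29) + 727)^(1/3))/36) + C3*exp(-x*(2*2^(1/3)/(135*sqrt(29) + 727)^(1/3) + 4 + 2^(2/3)*(135*sqrt(29) + 727)^(1/3))/36)*cos(2^(1/3)*sqrt(3)*x*(-2^(1/3)*(135*sqrt(29) + 727)^(1/3) + 2/(135*sqrt(29) + 727)^(1/3))/36) + C4*exp(x*(-2 + 2*2^(1/3)/(135*sqrt(29) + 727)^(1/3) + 2^(2/3)*(135*sqrt(29) + 727)^(1/3))/18)


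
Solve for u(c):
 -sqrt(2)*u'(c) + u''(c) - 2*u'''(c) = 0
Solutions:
 u(c) = C1 + (C2*sin(c*sqrt(-1 + 8*sqrt(2))/4) + C3*cos(c*sqrt(-1 + 8*sqrt(2))/4))*exp(c/4)


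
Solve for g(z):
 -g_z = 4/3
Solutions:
 g(z) = C1 - 4*z/3


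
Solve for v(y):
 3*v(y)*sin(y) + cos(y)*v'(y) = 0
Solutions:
 v(y) = C1*cos(y)^3


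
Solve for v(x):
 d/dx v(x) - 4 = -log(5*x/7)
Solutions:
 v(x) = C1 - x*log(x) + x*log(7/5) + 5*x


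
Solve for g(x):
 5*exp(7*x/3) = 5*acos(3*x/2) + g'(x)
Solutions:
 g(x) = C1 - 5*x*acos(3*x/2) + 5*sqrt(4 - 9*x^2)/3 + 15*exp(7*x/3)/7


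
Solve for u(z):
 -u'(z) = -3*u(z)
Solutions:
 u(z) = C1*exp(3*z)


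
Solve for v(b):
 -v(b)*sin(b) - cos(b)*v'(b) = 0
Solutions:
 v(b) = C1*cos(b)


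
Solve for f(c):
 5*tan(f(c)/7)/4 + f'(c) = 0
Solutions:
 f(c) = -7*asin(C1*exp(-5*c/28)) + 7*pi
 f(c) = 7*asin(C1*exp(-5*c/28))


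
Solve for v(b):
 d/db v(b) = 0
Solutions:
 v(b) = C1


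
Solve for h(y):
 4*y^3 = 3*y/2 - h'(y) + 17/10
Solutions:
 h(y) = C1 - y^4 + 3*y^2/4 + 17*y/10


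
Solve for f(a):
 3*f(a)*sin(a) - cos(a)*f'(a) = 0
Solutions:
 f(a) = C1/cos(a)^3


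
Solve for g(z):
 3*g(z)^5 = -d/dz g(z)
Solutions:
 g(z) = -I*(1/(C1 + 12*z))^(1/4)
 g(z) = I*(1/(C1 + 12*z))^(1/4)
 g(z) = -(1/(C1 + 12*z))^(1/4)
 g(z) = (1/(C1 + 12*z))^(1/4)


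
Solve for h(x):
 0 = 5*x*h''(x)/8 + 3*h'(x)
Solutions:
 h(x) = C1 + C2/x^(19/5)


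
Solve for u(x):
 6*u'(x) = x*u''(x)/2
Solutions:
 u(x) = C1 + C2*x^13


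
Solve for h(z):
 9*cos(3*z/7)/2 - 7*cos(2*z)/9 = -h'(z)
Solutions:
 h(z) = C1 - 21*sin(3*z/7)/2 + 7*sin(2*z)/18


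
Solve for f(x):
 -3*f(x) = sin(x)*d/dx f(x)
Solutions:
 f(x) = C1*(cos(x) + 1)^(3/2)/(cos(x) - 1)^(3/2)


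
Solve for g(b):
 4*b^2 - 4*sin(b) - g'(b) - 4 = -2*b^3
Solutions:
 g(b) = C1 + b^4/2 + 4*b^3/3 - 4*b + 4*cos(b)


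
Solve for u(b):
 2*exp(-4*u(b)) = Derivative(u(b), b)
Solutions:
 u(b) = log(-I*(C1 + 8*b)^(1/4))
 u(b) = log(I*(C1 + 8*b)^(1/4))
 u(b) = log(-(C1 + 8*b)^(1/4))
 u(b) = log(C1 + 8*b)/4


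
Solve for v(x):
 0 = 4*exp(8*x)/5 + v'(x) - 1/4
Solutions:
 v(x) = C1 + x/4 - exp(8*x)/10


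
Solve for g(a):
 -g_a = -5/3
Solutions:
 g(a) = C1 + 5*a/3


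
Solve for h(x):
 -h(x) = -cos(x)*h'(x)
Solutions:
 h(x) = C1*sqrt(sin(x) + 1)/sqrt(sin(x) - 1)


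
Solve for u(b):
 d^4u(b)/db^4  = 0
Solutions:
 u(b) = C1 + C2*b + C3*b^2 + C4*b^3


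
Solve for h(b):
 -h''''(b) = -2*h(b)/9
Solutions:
 h(b) = C1*exp(-2^(1/4)*sqrt(3)*b/3) + C2*exp(2^(1/4)*sqrt(3)*b/3) + C3*sin(2^(1/4)*sqrt(3)*b/3) + C4*cos(2^(1/4)*sqrt(3)*b/3)


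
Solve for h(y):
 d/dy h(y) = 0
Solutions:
 h(y) = C1


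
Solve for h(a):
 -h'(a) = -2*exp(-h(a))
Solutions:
 h(a) = log(C1 + 2*a)


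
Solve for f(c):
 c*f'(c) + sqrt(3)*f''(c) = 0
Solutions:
 f(c) = C1 + C2*erf(sqrt(2)*3^(3/4)*c/6)


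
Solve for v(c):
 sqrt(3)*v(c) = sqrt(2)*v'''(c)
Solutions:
 v(c) = C3*exp(2^(5/6)*3^(1/6)*c/2) + (C1*sin(2^(5/6)*3^(2/3)*c/4) + C2*cos(2^(5/6)*3^(2/3)*c/4))*exp(-2^(5/6)*3^(1/6)*c/4)


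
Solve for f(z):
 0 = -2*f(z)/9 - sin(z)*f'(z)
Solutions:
 f(z) = C1*(cos(z) + 1)^(1/9)/(cos(z) - 1)^(1/9)


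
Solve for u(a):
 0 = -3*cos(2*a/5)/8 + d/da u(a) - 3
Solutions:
 u(a) = C1 + 3*a + 15*sin(2*a/5)/16


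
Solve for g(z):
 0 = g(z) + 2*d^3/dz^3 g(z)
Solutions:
 g(z) = C3*exp(-2^(2/3)*z/2) + (C1*sin(2^(2/3)*sqrt(3)*z/4) + C2*cos(2^(2/3)*sqrt(3)*z/4))*exp(2^(2/3)*z/4)


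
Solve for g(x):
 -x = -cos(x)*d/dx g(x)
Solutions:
 g(x) = C1 + Integral(x/cos(x), x)


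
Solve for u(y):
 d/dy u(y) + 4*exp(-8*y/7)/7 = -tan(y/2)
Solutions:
 u(y) = C1 - log(tan(y/2)^2 + 1) + exp(-8*y/7)/2


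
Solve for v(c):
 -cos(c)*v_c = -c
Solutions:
 v(c) = C1 + Integral(c/cos(c), c)


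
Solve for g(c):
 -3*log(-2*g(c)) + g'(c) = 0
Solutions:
 -Integral(1/(log(-_y) + log(2)), (_y, g(c)))/3 = C1 - c


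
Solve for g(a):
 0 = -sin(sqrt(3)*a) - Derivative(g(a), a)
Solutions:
 g(a) = C1 + sqrt(3)*cos(sqrt(3)*a)/3


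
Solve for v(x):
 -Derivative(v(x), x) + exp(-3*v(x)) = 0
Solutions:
 v(x) = log(C1 + 3*x)/3
 v(x) = log((-3^(1/3) - 3^(5/6)*I)*(C1 + x)^(1/3)/2)
 v(x) = log((-3^(1/3) + 3^(5/6)*I)*(C1 + x)^(1/3)/2)


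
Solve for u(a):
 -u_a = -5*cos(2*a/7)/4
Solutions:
 u(a) = C1 + 35*sin(2*a/7)/8


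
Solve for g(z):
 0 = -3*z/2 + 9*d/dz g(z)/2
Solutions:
 g(z) = C1 + z^2/6


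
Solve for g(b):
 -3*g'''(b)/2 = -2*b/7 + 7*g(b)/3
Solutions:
 g(b) = C3*exp(-42^(1/3)*b/3) + 6*b/49 + (C1*sin(14^(1/3)*3^(5/6)*b/6) + C2*cos(14^(1/3)*3^(5/6)*b/6))*exp(42^(1/3)*b/6)


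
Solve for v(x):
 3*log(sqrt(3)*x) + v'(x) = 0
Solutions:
 v(x) = C1 - 3*x*log(x) - 3*x*log(3)/2 + 3*x


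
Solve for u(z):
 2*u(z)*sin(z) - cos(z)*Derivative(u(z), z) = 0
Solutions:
 u(z) = C1/cos(z)^2


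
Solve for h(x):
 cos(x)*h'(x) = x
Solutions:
 h(x) = C1 + Integral(x/cos(x), x)


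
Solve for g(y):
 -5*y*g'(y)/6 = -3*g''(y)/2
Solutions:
 g(y) = C1 + C2*erfi(sqrt(10)*y/6)


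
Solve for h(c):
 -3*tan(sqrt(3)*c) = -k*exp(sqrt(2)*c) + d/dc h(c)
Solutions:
 h(c) = C1 + sqrt(2)*k*exp(sqrt(2)*c)/2 + sqrt(3)*log(cos(sqrt(3)*c))


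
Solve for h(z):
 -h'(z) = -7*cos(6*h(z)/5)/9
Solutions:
 -7*z/9 - 5*log(sin(6*h(z)/5) - 1)/12 + 5*log(sin(6*h(z)/5) + 1)/12 = C1


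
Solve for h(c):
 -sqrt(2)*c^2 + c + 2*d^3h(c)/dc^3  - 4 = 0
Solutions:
 h(c) = C1 + C2*c + C3*c^2 + sqrt(2)*c^5/120 - c^4/48 + c^3/3


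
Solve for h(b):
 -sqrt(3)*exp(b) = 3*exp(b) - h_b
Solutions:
 h(b) = C1 + sqrt(3)*exp(b) + 3*exp(b)


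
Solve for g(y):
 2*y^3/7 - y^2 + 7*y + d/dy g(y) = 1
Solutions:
 g(y) = C1 - y^4/14 + y^3/3 - 7*y^2/2 + y


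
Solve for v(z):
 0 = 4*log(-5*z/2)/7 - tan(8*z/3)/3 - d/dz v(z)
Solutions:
 v(z) = C1 + 4*z*log(-z)/7 - 4*z/7 - 4*z*log(2)/7 + 4*z*log(5)/7 + log(cos(8*z/3))/8


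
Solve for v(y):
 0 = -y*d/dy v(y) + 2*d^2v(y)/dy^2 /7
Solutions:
 v(y) = C1 + C2*erfi(sqrt(7)*y/2)


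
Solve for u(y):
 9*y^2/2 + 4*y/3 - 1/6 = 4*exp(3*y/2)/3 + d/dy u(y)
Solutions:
 u(y) = C1 + 3*y^3/2 + 2*y^2/3 - y/6 - 8*exp(3*y/2)/9


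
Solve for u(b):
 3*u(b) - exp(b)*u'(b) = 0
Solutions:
 u(b) = C1*exp(-3*exp(-b))


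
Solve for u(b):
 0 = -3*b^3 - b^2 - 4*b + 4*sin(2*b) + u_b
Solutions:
 u(b) = C1 + 3*b^4/4 + b^3/3 + 2*b^2 + 2*cos(2*b)


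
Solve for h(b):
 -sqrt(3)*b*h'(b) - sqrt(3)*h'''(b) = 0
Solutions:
 h(b) = C1 + Integral(C2*airyai(-b) + C3*airybi(-b), b)


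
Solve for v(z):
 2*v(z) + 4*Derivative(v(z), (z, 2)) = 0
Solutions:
 v(z) = C1*sin(sqrt(2)*z/2) + C2*cos(sqrt(2)*z/2)


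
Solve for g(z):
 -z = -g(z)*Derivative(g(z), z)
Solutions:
 g(z) = -sqrt(C1 + z^2)
 g(z) = sqrt(C1 + z^2)


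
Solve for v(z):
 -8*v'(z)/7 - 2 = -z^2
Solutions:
 v(z) = C1 + 7*z^3/24 - 7*z/4


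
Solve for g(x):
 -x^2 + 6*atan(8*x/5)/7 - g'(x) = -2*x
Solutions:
 g(x) = C1 - x^3/3 + x^2 + 6*x*atan(8*x/5)/7 - 15*log(64*x^2 + 25)/56


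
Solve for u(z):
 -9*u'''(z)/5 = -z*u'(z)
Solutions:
 u(z) = C1 + Integral(C2*airyai(15^(1/3)*z/3) + C3*airybi(15^(1/3)*z/3), z)


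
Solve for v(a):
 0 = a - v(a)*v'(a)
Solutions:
 v(a) = -sqrt(C1 + a^2)
 v(a) = sqrt(C1 + a^2)


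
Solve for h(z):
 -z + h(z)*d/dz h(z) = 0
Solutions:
 h(z) = -sqrt(C1 + z^2)
 h(z) = sqrt(C1 + z^2)


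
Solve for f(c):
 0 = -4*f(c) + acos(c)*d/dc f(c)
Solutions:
 f(c) = C1*exp(4*Integral(1/acos(c), c))


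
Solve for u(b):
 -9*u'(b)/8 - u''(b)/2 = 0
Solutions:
 u(b) = C1 + C2*exp(-9*b/4)


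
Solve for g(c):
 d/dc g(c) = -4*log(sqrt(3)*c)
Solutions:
 g(c) = C1 - 4*c*log(c) - c*log(9) + 4*c


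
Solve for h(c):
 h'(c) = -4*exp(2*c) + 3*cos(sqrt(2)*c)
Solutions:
 h(c) = C1 - 2*exp(2*c) + 3*sqrt(2)*sin(sqrt(2)*c)/2


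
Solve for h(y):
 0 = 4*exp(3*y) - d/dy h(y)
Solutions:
 h(y) = C1 + 4*exp(3*y)/3


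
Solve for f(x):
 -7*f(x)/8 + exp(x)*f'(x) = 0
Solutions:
 f(x) = C1*exp(-7*exp(-x)/8)


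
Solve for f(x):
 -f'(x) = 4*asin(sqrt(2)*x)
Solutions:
 f(x) = C1 - 4*x*asin(sqrt(2)*x) - 2*sqrt(2)*sqrt(1 - 2*x^2)


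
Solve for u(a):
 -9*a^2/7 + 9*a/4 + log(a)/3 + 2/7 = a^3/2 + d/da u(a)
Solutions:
 u(a) = C1 - a^4/8 - 3*a^3/7 + 9*a^2/8 + a*log(a)/3 - a/21


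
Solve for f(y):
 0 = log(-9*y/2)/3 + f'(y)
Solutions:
 f(y) = C1 - y*log(-y)/3 + y*(-2*log(3) + log(2) + 1)/3


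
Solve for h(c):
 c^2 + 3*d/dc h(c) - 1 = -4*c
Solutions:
 h(c) = C1 - c^3/9 - 2*c^2/3 + c/3


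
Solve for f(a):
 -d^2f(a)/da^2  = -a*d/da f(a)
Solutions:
 f(a) = C1 + C2*erfi(sqrt(2)*a/2)


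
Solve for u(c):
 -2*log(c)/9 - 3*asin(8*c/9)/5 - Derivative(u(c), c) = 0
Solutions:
 u(c) = C1 - 2*c*log(c)/9 - 3*c*asin(8*c/9)/5 + 2*c/9 - 3*sqrt(81 - 64*c^2)/40


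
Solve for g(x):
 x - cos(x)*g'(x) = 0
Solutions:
 g(x) = C1 + Integral(x/cos(x), x)


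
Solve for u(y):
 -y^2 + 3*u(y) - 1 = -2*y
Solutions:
 u(y) = y^2/3 - 2*y/3 + 1/3


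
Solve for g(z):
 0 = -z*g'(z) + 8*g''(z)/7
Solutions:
 g(z) = C1 + C2*erfi(sqrt(7)*z/4)


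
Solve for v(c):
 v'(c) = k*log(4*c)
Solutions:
 v(c) = C1 + c*k*log(c) - c*k + c*k*log(4)


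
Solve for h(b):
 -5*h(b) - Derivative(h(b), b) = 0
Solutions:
 h(b) = C1*exp(-5*b)


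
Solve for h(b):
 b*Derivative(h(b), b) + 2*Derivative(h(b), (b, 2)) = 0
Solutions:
 h(b) = C1 + C2*erf(b/2)


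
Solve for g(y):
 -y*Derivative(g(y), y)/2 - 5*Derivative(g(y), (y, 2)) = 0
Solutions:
 g(y) = C1 + C2*erf(sqrt(5)*y/10)


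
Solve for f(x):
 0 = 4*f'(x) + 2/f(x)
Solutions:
 f(x) = -sqrt(C1 - x)
 f(x) = sqrt(C1 - x)


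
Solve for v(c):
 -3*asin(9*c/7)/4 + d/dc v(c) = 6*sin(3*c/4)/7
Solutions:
 v(c) = C1 + 3*c*asin(9*c/7)/4 + sqrt(49 - 81*c^2)/12 - 8*cos(3*c/4)/7


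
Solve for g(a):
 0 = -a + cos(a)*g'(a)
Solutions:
 g(a) = C1 + Integral(a/cos(a), a)


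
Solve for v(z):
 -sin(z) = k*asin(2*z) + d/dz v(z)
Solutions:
 v(z) = C1 - k*(z*asin(2*z) + sqrt(1 - 4*z^2)/2) + cos(z)


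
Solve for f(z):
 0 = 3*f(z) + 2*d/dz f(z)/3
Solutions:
 f(z) = C1*exp(-9*z/2)


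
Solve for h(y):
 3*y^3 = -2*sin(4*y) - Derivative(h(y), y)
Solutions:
 h(y) = C1 - 3*y^4/4 + cos(4*y)/2


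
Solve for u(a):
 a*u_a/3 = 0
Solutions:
 u(a) = C1


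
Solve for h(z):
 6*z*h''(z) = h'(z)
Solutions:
 h(z) = C1 + C2*z^(7/6)


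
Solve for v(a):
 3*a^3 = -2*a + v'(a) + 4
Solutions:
 v(a) = C1 + 3*a^4/4 + a^2 - 4*a


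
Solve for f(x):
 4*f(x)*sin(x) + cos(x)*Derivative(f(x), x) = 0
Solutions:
 f(x) = C1*cos(x)^4


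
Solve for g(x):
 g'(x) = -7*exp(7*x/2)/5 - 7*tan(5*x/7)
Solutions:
 g(x) = C1 - 2*exp(7*x/2)/5 + 49*log(cos(5*x/7))/5


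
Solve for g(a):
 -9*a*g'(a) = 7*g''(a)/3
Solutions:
 g(a) = C1 + C2*erf(3*sqrt(42)*a/14)


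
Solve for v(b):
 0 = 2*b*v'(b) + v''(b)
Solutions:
 v(b) = C1 + C2*erf(b)


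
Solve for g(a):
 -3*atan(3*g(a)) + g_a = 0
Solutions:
 Integral(1/atan(3*_y), (_y, g(a))) = C1 + 3*a


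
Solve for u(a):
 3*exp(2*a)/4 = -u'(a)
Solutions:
 u(a) = C1 - 3*exp(2*a)/8


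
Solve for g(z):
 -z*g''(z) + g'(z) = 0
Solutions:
 g(z) = C1 + C2*z^2


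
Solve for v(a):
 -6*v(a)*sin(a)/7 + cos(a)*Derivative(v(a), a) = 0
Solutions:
 v(a) = C1/cos(a)^(6/7)


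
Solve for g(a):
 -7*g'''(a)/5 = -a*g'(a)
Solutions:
 g(a) = C1 + Integral(C2*airyai(5^(1/3)*7^(2/3)*a/7) + C3*airybi(5^(1/3)*7^(2/3)*a/7), a)


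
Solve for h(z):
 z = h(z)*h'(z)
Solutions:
 h(z) = -sqrt(C1 + z^2)
 h(z) = sqrt(C1 + z^2)


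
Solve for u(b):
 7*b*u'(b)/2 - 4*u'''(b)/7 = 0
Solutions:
 u(b) = C1 + Integral(C2*airyai(7^(2/3)*b/2) + C3*airybi(7^(2/3)*b/2), b)


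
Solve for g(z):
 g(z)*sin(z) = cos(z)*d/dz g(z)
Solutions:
 g(z) = C1/cos(z)


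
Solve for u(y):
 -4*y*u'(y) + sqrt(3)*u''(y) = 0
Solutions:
 u(y) = C1 + C2*erfi(sqrt(2)*3^(3/4)*y/3)


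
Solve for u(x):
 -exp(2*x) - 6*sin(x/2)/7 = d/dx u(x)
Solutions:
 u(x) = C1 - exp(2*x)/2 + 12*cos(x/2)/7


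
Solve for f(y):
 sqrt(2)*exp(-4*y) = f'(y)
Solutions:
 f(y) = C1 - sqrt(2)*exp(-4*y)/4


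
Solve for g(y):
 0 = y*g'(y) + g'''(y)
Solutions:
 g(y) = C1 + Integral(C2*airyai(-y) + C3*airybi(-y), y)


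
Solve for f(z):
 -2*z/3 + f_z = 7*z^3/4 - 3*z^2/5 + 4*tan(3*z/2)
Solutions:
 f(z) = C1 + 7*z^4/16 - z^3/5 + z^2/3 - 8*log(cos(3*z/2))/3


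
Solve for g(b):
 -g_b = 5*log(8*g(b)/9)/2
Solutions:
 2*Integral(1/(log(_y) - 2*log(3) + 3*log(2)), (_y, g(b)))/5 = C1 - b


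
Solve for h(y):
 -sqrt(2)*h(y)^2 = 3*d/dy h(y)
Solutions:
 h(y) = 3/(C1 + sqrt(2)*y)


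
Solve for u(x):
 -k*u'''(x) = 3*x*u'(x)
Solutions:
 u(x) = C1 + Integral(C2*airyai(3^(1/3)*x*(-1/k)^(1/3)) + C3*airybi(3^(1/3)*x*(-1/k)^(1/3)), x)


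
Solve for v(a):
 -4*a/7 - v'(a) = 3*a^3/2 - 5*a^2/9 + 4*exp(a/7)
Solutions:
 v(a) = C1 - 3*a^4/8 + 5*a^3/27 - 2*a^2/7 - 28*exp(a/7)


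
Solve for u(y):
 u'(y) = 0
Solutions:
 u(y) = C1


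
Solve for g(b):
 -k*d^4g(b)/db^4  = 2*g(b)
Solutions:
 g(b) = C1*exp(-2^(1/4)*b*(-1/k)^(1/4)) + C2*exp(2^(1/4)*b*(-1/k)^(1/4)) + C3*exp(-2^(1/4)*I*b*(-1/k)^(1/4)) + C4*exp(2^(1/4)*I*b*(-1/k)^(1/4))


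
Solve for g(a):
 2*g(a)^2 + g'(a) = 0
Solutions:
 g(a) = 1/(C1 + 2*a)


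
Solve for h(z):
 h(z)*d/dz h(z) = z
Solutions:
 h(z) = -sqrt(C1 + z^2)
 h(z) = sqrt(C1 + z^2)


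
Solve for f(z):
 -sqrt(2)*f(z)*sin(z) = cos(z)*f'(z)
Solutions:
 f(z) = C1*cos(z)^(sqrt(2))


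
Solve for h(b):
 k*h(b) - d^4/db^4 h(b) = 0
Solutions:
 h(b) = C1*exp(-b*k^(1/4)) + C2*exp(b*k^(1/4)) + C3*exp(-I*b*k^(1/4)) + C4*exp(I*b*k^(1/4))


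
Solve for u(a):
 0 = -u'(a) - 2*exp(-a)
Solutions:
 u(a) = C1 + 2*exp(-a)


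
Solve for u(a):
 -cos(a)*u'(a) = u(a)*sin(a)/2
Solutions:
 u(a) = C1*sqrt(cos(a))


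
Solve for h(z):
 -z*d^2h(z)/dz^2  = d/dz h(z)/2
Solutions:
 h(z) = C1 + C2*sqrt(z)


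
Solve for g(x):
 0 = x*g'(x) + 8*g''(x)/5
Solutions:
 g(x) = C1 + C2*erf(sqrt(5)*x/4)


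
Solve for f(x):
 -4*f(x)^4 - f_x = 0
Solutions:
 f(x) = (-3^(2/3) - 3*3^(1/6)*I)*(1/(C1 + 4*x))^(1/3)/6
 f(x) = (-3^(2/3) + 3*3^(1/6)*I)*(1/(C1 + 4*x))^(1/3)/6
 f(x) = (1/(C1 + 12*x))^(1/3)


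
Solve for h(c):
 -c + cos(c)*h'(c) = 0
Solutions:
 h(c) = C1 + Integral(c/cos(c), c)


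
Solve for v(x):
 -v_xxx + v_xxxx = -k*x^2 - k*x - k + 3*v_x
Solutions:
 v(x) = C1 + C2*exp(x*(-2^(2/3)*(9*sqrt(85) + 83)^(1/3) - 2*2^(1/3)/(9*sqrt(85) + 83)^(1/3) + 4)/12)*sin(2^(1/3)*sqrt(3)*x*(-2^(1/3)*(9*sqrt(85) + 83)^(1/3) + 2/(9*sqrt(85) + 83)^(1/3))/12) + C3*exp(x*(-2^(2/3)*(9*sqrt(85) + 83)^(1/3) - 2*2^(1/3)/(9*sqrt(85) + 83)^(1/3) + 4)/12)*cos(2^(1/3)*sqrt(3)*x*(-2^(1/3)*(9*sqrt(85) + 83)^(1/3) + 2/(9*sqrt(85) + 83)^(1/3))/12) + C4*exp(x*(2*2^(1/3)/(9*sqrt(85) + 83)^(1/3) + 2 + 2^(2/3)*(9*sqrt(85) + 83)^(1/3))/6) + k*x^3/9 + k*x^2/6 + k*x/9


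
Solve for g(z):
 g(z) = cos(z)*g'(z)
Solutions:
 g(z) = C1*sqrt(sin(z) + 1)/sqrt(sin(z) - 1)


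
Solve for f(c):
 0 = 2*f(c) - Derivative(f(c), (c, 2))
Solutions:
 f(c) = C1*exp(-sqrt(2)*c) + C2*exp(sqrt(2)*c)


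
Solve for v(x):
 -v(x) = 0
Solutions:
 v(x) = 0


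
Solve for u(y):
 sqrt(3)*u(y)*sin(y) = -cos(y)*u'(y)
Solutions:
 u(y) = C1*cos(y)^(sqrt(3))


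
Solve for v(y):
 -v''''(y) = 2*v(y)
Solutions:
 v(y) = (C1*sin(2^(3/4)*y/2) + C2*cos(2^(3/4)*y/2))*exp(-2^(3/4)*y/2) + (C3*sin(2^(3/4)*y/2) + C4*cos(2^(3/4)*y/2))*exp(2^(3/4)*y/2)


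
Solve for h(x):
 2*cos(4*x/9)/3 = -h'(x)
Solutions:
 h(x) = C1 - 3*sin(4*x/9)/2


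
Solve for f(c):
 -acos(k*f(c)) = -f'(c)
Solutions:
 Integral(1/acos(_y*k), (_y, f(c))) = C1 + c


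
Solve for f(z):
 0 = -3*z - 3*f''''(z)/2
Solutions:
 f(z) = C1 + C2*z + C3*z^2 + C4*z^3 - z^5/60


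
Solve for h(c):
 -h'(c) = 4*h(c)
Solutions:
 h(c) = C1*exp(-4*c)


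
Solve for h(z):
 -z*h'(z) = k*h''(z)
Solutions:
 h(z) = C1 + C2*sqrt(k)*erf(sqrt(2)*z*sqrt(1/k)/2)


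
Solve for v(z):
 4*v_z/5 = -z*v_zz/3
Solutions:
 v(z) = C1 + C2/z^(7/5)


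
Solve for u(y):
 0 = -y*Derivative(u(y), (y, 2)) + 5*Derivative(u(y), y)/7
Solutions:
 u(y) = C1 + C2*y^(12/7)


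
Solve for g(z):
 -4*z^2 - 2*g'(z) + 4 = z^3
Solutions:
 g(z) = C1 - z^4/8 - 2*z^3/3 + 2*z


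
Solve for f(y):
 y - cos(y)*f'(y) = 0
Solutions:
 f(y) = C1 + Integral(y/cos(y), y)


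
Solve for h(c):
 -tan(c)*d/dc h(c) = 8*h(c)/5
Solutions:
 h(c) = C1/sin(c)^(8/5)


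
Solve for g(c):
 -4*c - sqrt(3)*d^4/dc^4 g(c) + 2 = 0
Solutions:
 g(c) = C1 + C2*c + C3*c^2 + C4*c^3 - sqrt(3)*c^5/90 + sqrt(3)*c^4/36


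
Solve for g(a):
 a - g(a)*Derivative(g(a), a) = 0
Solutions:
 g(a) = -sqrt(C1 + a^2)
 g(a) = sqrt(C1 + a^2)


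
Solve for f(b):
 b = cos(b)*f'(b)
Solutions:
 f(b) = C1 + Integral(b/cos(b), b)


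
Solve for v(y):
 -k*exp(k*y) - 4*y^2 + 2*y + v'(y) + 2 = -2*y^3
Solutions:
 v(y) = C1 - y^4/2 + 4*y^3/3 - y^2 - 2*y + exp(k*y)


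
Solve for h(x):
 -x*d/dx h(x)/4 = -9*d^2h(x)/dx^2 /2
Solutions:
 h(x) = C1 + C2*erfi(x/6)


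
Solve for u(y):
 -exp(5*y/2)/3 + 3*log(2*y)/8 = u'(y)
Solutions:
 u(y) = C1 + 3*y*log(y)/8 + 3*y*(-1 + log(2))/8 - 2*exp(5*y/2)/15


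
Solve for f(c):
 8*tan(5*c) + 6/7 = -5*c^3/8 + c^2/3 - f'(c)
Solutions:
 f(c) = C1 - 5*c^4/32 + c^3/9 - 6*c/7 + 8*log(cos(5*c))/5


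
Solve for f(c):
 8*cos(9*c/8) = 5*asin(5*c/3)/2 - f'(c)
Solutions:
 f(c) = C1 + 5*c*asin(5*c/3)/2 + sqrt(9 - 25*c^2)/2 - 64*sin(9*c/8)/9


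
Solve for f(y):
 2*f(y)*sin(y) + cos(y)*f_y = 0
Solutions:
 f(y) = C1*cos(y)^2


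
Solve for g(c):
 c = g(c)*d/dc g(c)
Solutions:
 g(c) = -sqrt(C1 + c^2)
 g(c) = sqrt(C1 + c^2)


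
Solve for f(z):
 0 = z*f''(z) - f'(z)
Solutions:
 f(z) = C1 + C2*z^2


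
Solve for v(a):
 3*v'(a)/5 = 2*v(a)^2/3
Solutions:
 v(a) = -9/(C1 + 10*a)


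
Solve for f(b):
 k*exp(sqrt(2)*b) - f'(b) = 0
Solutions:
 f(b) = C1 + sqrt(2)*k*exp(sqrt(2)*b)/2


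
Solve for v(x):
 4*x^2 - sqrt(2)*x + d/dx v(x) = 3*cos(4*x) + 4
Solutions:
 v(x) = C1 - 4*x^3/3 + sqrt(2)*x^2/2 + 4*x + 3*sin(4*x)/4


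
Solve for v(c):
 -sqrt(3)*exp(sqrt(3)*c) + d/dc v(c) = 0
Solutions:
 v(c) = C1 + exp(sqrt(3)*c)


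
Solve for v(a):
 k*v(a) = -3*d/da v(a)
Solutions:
 v(a) = C1*exp(-a*k/3)


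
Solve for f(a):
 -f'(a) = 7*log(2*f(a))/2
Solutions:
 2*Integral(1/(log(_y) + log(2)), (_y, f(a)))/7 = C1 - a


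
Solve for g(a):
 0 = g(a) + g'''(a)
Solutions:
 g(a) = C3*exp(-a) + (C1*sin(sqrt(3)*a/2) + C2*cos(sqrt(3)*a/2))*exp(a/2)


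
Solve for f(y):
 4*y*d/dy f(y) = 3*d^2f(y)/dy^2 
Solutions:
 f(y) = C1 + C2*erfi(sqrt(6)*y/3)


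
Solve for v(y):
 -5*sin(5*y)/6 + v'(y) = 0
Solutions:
 v(y) = C1 - cos(5*y)/6


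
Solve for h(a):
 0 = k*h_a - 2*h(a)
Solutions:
 h(a) = C1*exp(2*a/k)


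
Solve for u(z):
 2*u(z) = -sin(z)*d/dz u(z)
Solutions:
 u(z) = C1*(cos(z) + 1)/(cos(z) - 1)


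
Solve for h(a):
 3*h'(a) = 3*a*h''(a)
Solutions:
 h(a) = C1 + C2*a^2


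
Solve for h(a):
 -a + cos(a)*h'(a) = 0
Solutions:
 h(a) = C1 + Integral(a/cos(a), a)


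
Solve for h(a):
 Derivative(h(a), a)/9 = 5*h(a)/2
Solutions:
 h(a) = C1*exp(45*a/2)


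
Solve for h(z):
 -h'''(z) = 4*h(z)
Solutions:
 h(z) = C3*exp(-2^(2/3)*z) + (C1*sin(2^(2/3)*sqrt(3)*z/2) + C2*cos(2^(2/3)*sqrt(3)*z/2))*exp(2^(2/3)*z/2)


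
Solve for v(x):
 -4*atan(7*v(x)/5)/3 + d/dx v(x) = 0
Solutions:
 Integral(1/atan(7*_y/5), (_y, v(x))) = C1 + 4*x/3


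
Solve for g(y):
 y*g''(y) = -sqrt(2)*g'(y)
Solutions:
 g(y) = C1 + C2*y^(1 - sqrt(2))


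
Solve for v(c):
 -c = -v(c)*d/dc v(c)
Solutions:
 v(c) = -sqrt(C1 + c^2)
 v(c) = sqrt(C1 + c^2)


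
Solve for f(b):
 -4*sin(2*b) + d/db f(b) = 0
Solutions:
 f(b) = C1 - 2*cos(2*b)


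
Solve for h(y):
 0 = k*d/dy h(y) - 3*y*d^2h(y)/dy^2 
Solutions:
 h(y) = C1 + y^(re(k)/3 + 1)*(C2*sin(log(y)*Abs(im(k))/3) + C3*cos(log(y)*im(k)/3))


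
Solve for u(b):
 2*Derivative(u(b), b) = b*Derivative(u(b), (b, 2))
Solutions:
 u(b) = C1 + C2*b^3


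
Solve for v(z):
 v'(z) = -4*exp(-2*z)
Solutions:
 v(z) = C1 + 2*exp(-2*z)


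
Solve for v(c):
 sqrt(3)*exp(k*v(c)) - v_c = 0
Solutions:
 v(c) = Piecewise((log(-1/(C1*k + sqrt(3)*c*k))/k, Ne(k, 0)), (nan, True))
 v(c) = Piecewise((C1 + sqrt(3)*c, Eq(k, 0)), (nan, True))


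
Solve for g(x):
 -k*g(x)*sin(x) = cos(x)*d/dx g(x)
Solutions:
 g(x) = C1*exp(k*log(cos(x)))


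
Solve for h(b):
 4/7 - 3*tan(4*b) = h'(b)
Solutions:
 h(b) = C1 + 4*b/7 + 3*log(cos(4*b))/4


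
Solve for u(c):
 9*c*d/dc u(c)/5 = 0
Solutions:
 u(c) = C1


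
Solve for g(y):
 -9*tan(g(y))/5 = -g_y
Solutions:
 g(y) = pi - asin(C1*exp(9*y/5))
 g(y) = asin(C1*exp(9*y/5))


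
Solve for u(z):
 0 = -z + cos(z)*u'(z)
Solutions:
 u(z) = C1 + Integral(z/cos(z), z)


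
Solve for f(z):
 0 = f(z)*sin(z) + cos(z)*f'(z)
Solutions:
 f(z) = C1*cos(z)


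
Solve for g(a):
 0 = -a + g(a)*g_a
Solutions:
 g(a) = -sqrt(C1 + a^2)
 g(a) = sqrt(C1 + a^2)


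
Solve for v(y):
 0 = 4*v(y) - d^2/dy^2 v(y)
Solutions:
 v(y) = C1*exp(-2*y) + C2*exp(2*y)


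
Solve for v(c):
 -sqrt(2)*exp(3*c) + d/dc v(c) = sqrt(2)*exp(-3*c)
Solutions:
 v(c) = C1 + 2*sqrt(2)*sinh(3*c)/3


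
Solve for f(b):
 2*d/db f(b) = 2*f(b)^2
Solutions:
 f(b) = -1/(C1 + b)


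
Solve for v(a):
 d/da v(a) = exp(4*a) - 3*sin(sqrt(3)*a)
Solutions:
 v(a) = C1 + exp(4*a)/4 + sqrt(3)*cos(sqrt(3)*a)


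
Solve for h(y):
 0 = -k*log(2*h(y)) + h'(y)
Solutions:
 Integral(1/(log(_y) + log(2)), (_y, h(y))) = C1 + k*y


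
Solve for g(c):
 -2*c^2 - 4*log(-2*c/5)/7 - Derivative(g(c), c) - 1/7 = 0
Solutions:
 g(c) = C1 - 2*c^3/3 - 4*c*log(-c)/7 + c*(-4*log(2) + 3 + 4*log(5))/7


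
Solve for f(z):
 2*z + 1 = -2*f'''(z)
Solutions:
 f(z) = C1 + C2*z + C3*z^2 - z^4/24 - z^3/12


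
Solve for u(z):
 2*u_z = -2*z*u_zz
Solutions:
 u(z) = C1 + C2*log(z)


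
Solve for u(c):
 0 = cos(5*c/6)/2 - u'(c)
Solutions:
 u(c) = C1 + 3*sin(5*c/6)/5


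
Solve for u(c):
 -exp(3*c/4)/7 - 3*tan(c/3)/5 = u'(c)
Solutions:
 u(c) = C1 - 4*exp(3*c/4)/21 + 9*log(cos(c/3))/5


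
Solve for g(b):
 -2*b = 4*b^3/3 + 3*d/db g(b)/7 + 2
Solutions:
 g(b) = C1 - 7*b^4/9 - 7*b^2/3 - 14*b/3


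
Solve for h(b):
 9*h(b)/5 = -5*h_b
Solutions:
 h(b) = C1*exp(-9*b/25)


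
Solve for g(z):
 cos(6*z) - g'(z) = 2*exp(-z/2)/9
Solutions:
 g(z) = C1 + sin(6*z)/6 + 4*exp(-z/2)/9


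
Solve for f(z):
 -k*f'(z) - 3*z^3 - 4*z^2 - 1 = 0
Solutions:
 f(z) = C1 - 3*z^4/(4*k) - 4*z^3/(3*k) - z/k


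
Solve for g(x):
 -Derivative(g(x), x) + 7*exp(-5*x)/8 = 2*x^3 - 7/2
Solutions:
 g(x) = C1 - x^4/2 + 7*x/2 - 7*exp(-5*x)/40


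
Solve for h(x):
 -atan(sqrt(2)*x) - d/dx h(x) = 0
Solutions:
 h(x) = C1 - x*atan(sqrt(2)*x) + sqrt(2)*log(2*x^2 + 1)/4


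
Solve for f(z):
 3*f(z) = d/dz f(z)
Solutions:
 f(z) = C1*exp(3*z)


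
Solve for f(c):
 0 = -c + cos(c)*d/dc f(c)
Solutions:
 f(c) = C1 + Integral(c/cos(c), c)


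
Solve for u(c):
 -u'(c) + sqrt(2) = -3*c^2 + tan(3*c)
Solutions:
 u(c) = C1 + c^3 + sqrt(2)*c + log(cos(3*c))/3


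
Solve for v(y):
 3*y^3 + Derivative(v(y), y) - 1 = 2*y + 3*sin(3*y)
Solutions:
 v(y) = C1 - 3*y^4/4 + y^2 + y - cos(3*y)


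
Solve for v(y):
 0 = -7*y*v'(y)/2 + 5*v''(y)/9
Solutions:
 v(y) = C1 + C2*erfi(3*sqrt(35)*y/10)


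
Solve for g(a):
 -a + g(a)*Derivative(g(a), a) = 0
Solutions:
 g(a) = -sqrt(C1 + a^2)
 g(a) = sqrt(C1 + a^2)


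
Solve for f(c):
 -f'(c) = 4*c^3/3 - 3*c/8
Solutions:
 f(c) = C1 - c^4/3 + 3*c^2/16


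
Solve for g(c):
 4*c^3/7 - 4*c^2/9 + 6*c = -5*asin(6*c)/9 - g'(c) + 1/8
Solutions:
 g(c) = C1 - c^4/7 + 4*c^3/27 - 3*c^2 - 5*c*asin(6*c)/9 + c/8 - 5*sqrt(1 - 36*c^2)/54


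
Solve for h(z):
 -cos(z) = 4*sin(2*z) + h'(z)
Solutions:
 h(z) = C1 - 4*sin(z)^2 - sin(z)


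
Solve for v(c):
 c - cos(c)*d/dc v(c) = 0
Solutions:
 v(c) = C1 + Integral(c/cos(c), c)


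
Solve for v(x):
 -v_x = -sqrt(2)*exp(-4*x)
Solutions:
 v(x) = C1 - sqrt(2)*exp(-4*x)/4


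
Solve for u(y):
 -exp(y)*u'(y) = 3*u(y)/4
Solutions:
 u(y) = C1*exp(3*exp(-y)/4)


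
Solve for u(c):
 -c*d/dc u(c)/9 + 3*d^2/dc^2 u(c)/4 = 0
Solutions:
 u(c) = C1 + C2*erfi(sqrt(6)*c/9)


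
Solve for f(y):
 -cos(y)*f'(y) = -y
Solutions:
 f(y) = C1 + Integral(y/cos(y), y)


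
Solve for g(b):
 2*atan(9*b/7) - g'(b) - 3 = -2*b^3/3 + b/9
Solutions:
 g(b) = C1 + b^4/6 - b^2/18 + 2*b*atan(9*b/7) - 3*b - 7*log(81*b^2 + 49)/9


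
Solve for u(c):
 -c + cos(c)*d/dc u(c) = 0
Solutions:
 u(c) = C1 + Integral(c/cos(c), c)


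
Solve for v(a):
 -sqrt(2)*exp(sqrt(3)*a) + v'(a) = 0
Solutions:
 v(a) = C1 + sqrt(6)*exp(sqrt(3)*a)/3


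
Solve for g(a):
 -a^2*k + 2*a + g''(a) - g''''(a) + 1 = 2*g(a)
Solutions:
 g(a) = -a^2*k/2 + a - k/2 + (C1*sin(2^(1/4)*a*sin(atan(sqrt(7))/2)) + C2*cos(2^(1/4)*a*sin(atan(sqrt(7))/2)))*exp(-2^(1/4)*a*cos(atan(sqrt(7))/2)) + (C3*sin(2^(1/4)*a*sin(atan(sqrt(7))/2)) + C4*cos(2^(1/4)*a*sin(atan(sqrt(7))/2)))*exp(2^(1/4)*a*cos(atan(sqrt(7))/2)) + 1/2


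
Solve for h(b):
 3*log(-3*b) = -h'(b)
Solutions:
 h(b) = C1 - 3*b*log(-b) + 3*b*(1 - log(3))


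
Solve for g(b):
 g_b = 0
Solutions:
 g(b) = C1


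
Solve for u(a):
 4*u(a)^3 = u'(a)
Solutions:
 u(a) = -sqrt(2)*sqrt(-1/(C1 + 4*a))/2
 u(a) = sqrt(2)*sqrt(-1/(C1 + 4*a))/2


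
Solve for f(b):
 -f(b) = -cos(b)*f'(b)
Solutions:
 f(b) = C1*sqrt(sin(b) + 1)/sqrt(sin(b) - 1)


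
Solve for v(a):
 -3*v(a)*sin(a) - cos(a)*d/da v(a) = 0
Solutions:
 v(a) = C1*cos(a)^3


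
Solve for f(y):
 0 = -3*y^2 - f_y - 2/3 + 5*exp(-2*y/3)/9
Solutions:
 f(y) = C1 - y^3 - 2*y/3 - 5*exp(-2*y/3)/6


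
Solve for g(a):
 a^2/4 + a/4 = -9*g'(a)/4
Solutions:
 g(a) = C1 - a^3/27 - a^2/18


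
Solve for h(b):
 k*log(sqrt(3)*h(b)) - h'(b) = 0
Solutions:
 Integral(1/(2*log(_y) + log(3)), (_y, h(b))) = C1 + b*k/2


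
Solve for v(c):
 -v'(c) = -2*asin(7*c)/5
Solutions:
 v(c) = C1 + 2*c*asin(7*c)/5 + 2*sqrt(1 - 49*c^2)/35


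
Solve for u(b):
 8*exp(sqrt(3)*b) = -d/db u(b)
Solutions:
 u(b) = C1 - 8*sqrt(3)*exp(sqrt(3)*b)/3


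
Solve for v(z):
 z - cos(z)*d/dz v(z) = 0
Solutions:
 v(z) = C1 + Integral(z/cos(z), z)


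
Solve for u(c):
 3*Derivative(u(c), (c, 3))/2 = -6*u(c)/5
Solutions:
 u(c) = C3*exp(-10^(2/3)*c/5) + (C1*sin(10^(2/3)*sqrt(3)*c/10) + C2*cos(10^(2/3)*sqrt(3)*c/10))*exp(10^(2/3)*c/10)


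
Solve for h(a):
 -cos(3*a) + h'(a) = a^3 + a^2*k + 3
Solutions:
 h(a) = C1 + a^4/4 + a^3*k/3 + 3*a + sin(3*a)/3


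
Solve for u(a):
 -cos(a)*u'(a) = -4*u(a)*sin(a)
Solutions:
 u(a) = C1/cos(a)^4


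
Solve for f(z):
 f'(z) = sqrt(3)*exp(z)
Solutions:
 f(z) = C1 + sqrt(3)*exp(z)


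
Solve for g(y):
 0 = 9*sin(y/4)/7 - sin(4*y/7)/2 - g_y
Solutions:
 g(y) = C1 - 36*cos(y/4)/7 + 7*cos(4*y/7)/8


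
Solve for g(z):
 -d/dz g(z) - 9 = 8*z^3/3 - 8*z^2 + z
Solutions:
 g(z) = C1 - 2*z^4/3 + 8*z^3/3 - z^2/2 - 9*z


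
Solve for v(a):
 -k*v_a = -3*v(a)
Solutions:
 v(a) = C1*exp(3*a/k)


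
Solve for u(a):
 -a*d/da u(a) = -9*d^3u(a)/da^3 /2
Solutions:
 u(a) = C1 + Integral(C2*airyai(6^(1/3)*a/3) + C3*airybi(6^(1/3)*a/3), a)


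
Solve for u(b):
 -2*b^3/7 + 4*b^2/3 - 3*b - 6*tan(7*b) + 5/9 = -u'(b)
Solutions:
 u(b) = C1 + b^4/14 - 4*b^3/9 + 3*b^2/2 - 5*b/9 - 6*log(cos(7*b))/7


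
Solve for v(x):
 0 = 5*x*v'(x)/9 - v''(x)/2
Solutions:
 v(x) = C1 + C2*erfi(sqrt(5)*x/3)


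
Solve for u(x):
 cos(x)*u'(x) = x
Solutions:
 u(x) = C1 + Integral(x/cos(x), x)


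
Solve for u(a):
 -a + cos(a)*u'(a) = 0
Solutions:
 u(a) = C1 + Integral(a/cos(a), a)


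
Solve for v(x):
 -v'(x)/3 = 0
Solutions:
 v(x) = C1


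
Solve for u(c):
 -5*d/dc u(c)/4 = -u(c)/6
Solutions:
 u(c) = C1*exp(2*c/15)


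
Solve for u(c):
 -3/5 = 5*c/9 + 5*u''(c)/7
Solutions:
 u(c) = C1 + C2*c - 7*c^3/54 - 21*c^2/50


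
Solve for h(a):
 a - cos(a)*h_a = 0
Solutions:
 h(a) = C1 + Integral(a/cos(a), a)


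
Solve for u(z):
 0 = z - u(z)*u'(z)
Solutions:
 u(z) = -sqrt(C1 + z^2)
 u(z) = sqrt(C1 + z^2)


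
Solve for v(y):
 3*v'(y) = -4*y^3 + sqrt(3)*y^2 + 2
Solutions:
 v(y) = C1 - y^4/3 + sqrt(3)*y^3/9 + 2*y/3


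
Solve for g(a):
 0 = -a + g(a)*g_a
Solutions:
 g(a) = -sqrt(C1 + a^2)
 g(a) = sqrt(C1 + a^2)


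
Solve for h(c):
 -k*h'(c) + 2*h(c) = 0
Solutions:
 h(c) = C1*exp(2*c/k)


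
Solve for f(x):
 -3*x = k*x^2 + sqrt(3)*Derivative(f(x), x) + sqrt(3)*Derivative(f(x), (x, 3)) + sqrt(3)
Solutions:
 f(x) = C1 + C2*sin(x) + C3*cos(x) - sqrt(3)*k*x^3/9 + 2*sqrt(3)*k*x/3 - sqrt(3)*x^2/2 - x


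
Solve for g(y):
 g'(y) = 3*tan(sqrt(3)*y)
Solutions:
 g(y) = C1 - sqrt(3)*log(cos(sqrt(3)*y))


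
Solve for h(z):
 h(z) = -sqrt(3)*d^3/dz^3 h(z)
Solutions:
 h(z) = C3*exp(-3^(5/6)*z/3) + (C1*sin(3^(1/3)*z/2) + C2*cos(3^(1/3)*z/2))*exp(3^(5/6)*z/6)


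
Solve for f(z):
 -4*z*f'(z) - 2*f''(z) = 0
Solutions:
 f(z) = C1 + C2*erf(z)


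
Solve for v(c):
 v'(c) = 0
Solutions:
 v(c) = C1


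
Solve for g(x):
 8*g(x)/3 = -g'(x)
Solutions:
 g(x) = C1*exp(-8*x/3)


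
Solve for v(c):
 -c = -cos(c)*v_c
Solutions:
 v(c) = C1 + Integral(c/cos(c), c)


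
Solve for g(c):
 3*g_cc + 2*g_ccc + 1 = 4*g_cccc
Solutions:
 g(c) = C1 + C2*c + C3*exp(c*(1 - sqrt(13))/4) + C4*exp(c*(1 + sqrt(13))/4) - c^2/6


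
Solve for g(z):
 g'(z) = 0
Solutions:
 g(z) = C1


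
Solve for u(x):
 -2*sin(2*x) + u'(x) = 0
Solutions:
 u(x) = C1 - cos(2*x)


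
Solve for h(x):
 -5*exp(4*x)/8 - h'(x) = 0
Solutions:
 h(x) = C1 - 5*exp(4*x)/32


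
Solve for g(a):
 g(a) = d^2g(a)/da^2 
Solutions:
 g(a) = C1*exp(-a) + C2*exp(a)


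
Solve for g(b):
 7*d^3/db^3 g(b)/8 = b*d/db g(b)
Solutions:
 g(b) = C1 + Integral(C2*airyai(2*7^(2/3)*b/7) + C3*airybi(2*7^(2/3)*b/7), b)


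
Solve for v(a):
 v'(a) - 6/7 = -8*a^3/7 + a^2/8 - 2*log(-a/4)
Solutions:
 v(a) = C1 - 2*a^4/7 + a^3/24 - 2*a*log(-a) + a*(4*log(2) + 20/7)


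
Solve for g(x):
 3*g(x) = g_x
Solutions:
 g(x) = C1*exp(3*x)


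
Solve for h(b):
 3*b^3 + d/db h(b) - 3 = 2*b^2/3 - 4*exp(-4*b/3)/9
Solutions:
 h(b) = C1 - 3*b^4/4 + 2*b^3/9 + 3*b + exp(-4*b/3)/3


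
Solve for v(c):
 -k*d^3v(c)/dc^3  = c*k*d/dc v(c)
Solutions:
 v(c) = C1 + Integral(C2*airyai(-c) + C3*airybi(-c), c)


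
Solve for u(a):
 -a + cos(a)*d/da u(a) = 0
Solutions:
 u(a) = C1 + Integral(a/cos(a), a)


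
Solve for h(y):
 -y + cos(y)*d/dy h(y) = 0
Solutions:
 h(y) = C1 + Integral(y/cos(y), y)


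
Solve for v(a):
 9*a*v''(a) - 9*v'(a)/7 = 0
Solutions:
 v(a) = C1 + C2*a^(8/7)


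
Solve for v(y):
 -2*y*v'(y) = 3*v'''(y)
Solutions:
 v(y) = C1 + Integral(C2*airyai(-2^(1/3)*3^(2/3)*y/3) + C3*airybi(-2^(1/3)*3^(2/3)*y/3), y)


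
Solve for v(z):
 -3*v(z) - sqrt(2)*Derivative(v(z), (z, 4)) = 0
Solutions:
 v(z) = (C1*sin(2^(3/8)*3^(1/4)*z/2) + C2*cos(2^(3/8)*3^(1/4)*z/2))*exp(-2^(3/8)*3^(1/4)*z/2) + (C3*sin(2^(3/8)*3^(1/4)*z/2) + C4*cos(2^(3/8)*3^(1/4)*z/2))*exp(2^(3/8)*3^(1/4)*z/2)


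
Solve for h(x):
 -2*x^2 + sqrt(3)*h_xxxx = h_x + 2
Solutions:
 h(x) = C1 + C4*exp(3^(5/6)*x/3) - 2*x^3/3 - 2*x + (C2*sin(3^(1/3)*x/2) + C3*cos(3^(1/3)*x/2))*exp(-3^(5/6)*x/6)


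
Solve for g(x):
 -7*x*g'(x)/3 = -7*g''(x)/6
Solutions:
 g(x) = C1 + C2*erfi(x)


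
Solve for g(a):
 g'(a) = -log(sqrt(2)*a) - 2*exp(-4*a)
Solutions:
 g(a) = C1 - a*log(a) + a*(1 - log(2)/2) + exp(-4*a)/2


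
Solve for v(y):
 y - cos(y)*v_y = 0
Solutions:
 v(y) = C1 + Integral(y/cos(y), y)


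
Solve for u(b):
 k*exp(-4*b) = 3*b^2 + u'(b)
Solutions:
 u(b) = C1 - b^3 - k*exp(-4*b)/4


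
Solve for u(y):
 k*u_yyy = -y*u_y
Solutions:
 u(y) = C1 + Integral(C2*airyai(y*(-1/k)^(1/3)) + C3*airybi(y*(-1/k)^(1/3)), y)


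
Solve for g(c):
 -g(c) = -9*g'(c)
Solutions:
 g(c) = C1*exp(c/9)


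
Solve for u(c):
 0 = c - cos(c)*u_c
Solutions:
 u(c) = C1 + Integral(c/cos(c), c)


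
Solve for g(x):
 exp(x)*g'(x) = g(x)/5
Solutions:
 g(x) = C1*exp(-exp(-x)/5)


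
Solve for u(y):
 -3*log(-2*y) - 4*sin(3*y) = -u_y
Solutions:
 u(y) = C1 + 3*y*log(-y) - 3*y + 3*y*log(2) - 4*cos(3*y)/3


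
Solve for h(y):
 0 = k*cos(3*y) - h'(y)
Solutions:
 h(y) = C1 + k*sin(3*y)/3


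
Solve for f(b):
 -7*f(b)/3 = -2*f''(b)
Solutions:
 f(b) = C1*exp(-sqrt(42)*b/6) + C2*exp(sqrt(42)*b/6)


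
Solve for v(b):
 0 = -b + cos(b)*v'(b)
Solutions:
 v(b) = C1 + Integral(b/cos(b), b)


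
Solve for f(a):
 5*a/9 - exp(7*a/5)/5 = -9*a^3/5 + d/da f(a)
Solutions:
 f(a) = C1 + 9*a^4/20 + 5*a^2/18 - exp(7*a/5)/7


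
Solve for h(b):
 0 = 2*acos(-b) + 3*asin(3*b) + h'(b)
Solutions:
 h(b) = C1 - 2*b*acos(-b) - 3*b*asin(3*b) - sqrt(1 - 9*b^2) - 2*sqrt(1 - b^2)


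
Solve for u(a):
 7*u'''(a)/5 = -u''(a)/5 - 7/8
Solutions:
 u(a) = C1 + C2*a + C3*exp(-a/7) - 35*a^2/16
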